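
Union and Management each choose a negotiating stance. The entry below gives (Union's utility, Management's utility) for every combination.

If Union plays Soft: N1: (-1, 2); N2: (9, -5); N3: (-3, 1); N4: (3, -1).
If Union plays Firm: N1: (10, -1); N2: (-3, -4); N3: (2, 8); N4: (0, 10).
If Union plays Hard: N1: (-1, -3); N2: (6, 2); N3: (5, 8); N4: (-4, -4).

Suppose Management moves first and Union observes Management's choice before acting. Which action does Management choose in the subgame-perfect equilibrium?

N3

Union best-responds to each possible Management move:
- N1: Union compares -1, 10, -1 and picks Firm; Management would get -1.
- N2: Union compares 9, -3, 6 and picks Soft; Management would get -5.
- N3: Union compares -3, 2, 5 and picks Hard; Management would get 8.
- N4: Union compares 3, 0, -4 and picks Soft; Management would get -1.
Management's induced payoffs are -1, -5, 8, -1, so Management commits to N3. Subgame-perfect outcome: (Hard, N3) with payoffs (5, 8).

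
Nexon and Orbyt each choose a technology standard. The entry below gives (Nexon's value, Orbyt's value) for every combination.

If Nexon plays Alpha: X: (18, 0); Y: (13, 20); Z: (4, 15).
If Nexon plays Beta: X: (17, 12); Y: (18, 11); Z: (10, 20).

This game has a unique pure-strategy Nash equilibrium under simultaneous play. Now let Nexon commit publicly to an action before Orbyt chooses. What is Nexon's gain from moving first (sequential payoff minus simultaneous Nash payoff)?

3

Backward induction with Nexon moving first.
- Alpha: BR = Y, leader payoff 13.
- Beta: BR = Z, leader payoff 10.
Nexon's induced payoffs are 13, 10, so Nexon commits to Alpha. Subgame-perfect outcome: (Alpha, Y) with payoffs (13, 20).
Now find the simultaneous Nash equilibrium.
Nexon's best replies: X→Alpha; Y→Beta; Z→Beta.
Orbyt's best replies: Alpha→Y; Beta→Z.
Only (Beta, Z) has each player best-responding; Nash payoffs (10, 20).
Nexon's commitment gain: 13 − 10 = 3.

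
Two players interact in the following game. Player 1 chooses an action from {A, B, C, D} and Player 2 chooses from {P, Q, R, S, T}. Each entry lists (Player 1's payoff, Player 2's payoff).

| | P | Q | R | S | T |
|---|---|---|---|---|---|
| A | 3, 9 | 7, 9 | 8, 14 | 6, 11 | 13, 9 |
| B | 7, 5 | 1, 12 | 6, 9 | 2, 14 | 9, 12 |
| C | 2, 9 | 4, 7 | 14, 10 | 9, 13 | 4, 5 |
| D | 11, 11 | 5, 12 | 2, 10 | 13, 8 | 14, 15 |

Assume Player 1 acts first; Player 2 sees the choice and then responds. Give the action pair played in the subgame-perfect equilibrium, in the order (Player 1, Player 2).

(D, T)

Player 2 best-responds to each possible Player 1 move:
- A: Player 2 compares 9, 9, 14, 11, 9 and picks R; Player 1 would get 8.
- B: Player 2 compares 5, 12, 9, 14, 12 and picks S; Player 1 would get 2.
- C: Player 2 compares 9, 7, 10, 13, 5 and picks S; Player 1 would get 9.
- D: Player 2 compares 11, 12, 10, 8, 15 and picks T; Player 1 would get 14.
Maximizing over 8, 2, 9, 14, Player 1 chooses D. Subgame-perfect outcome: (D, T) with payoffs (14, 15).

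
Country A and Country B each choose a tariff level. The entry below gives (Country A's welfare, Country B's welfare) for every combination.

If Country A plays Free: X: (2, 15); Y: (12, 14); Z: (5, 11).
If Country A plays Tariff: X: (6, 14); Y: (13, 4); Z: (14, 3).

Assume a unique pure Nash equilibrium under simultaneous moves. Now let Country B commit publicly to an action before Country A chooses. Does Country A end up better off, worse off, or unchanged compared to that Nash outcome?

Country A best-responds to each possible Country B move:
- X → Country A plays Tariff (best of 2, 6); Country B gets 14.
- Y → Country A plays Tariff (best of 12, 13); Country B gets 4.
- Z → Country A plays Tariff (best of 5, 14); Country B gets 3.
Maximizing over 14, 4, 3, Country B chooses X. Subgame-perfect outcome: (Tariff, X) with payoffs (6, 14).
Now find the simultaneous Nash equilibrium.
Country A's best replies: X→Tariff; Y→Tariff; Z→Tariff.
Country B's best replies: Free→X; Tariff→X.
The unique mutual best reply is (Tariff, X), giving (6, 14).
Country A earns 6 sequentially versus 6 at the Nash outcome: unchanged.

unchanged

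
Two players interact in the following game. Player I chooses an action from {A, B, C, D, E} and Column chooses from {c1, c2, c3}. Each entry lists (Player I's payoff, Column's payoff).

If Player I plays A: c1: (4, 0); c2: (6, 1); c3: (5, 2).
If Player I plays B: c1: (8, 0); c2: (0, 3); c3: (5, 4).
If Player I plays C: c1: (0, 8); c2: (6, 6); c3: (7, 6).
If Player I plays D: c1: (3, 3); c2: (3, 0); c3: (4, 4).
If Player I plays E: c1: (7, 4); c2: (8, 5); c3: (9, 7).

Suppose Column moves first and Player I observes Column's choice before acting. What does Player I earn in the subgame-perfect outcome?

Player I best-responds to each possible Column move:
- c1: Player I compares 4, 8, 0, 3, 7 and picks B; Column would get 0.
- c2: Player I compares 6, 0, 6, 3, 8 and picks E; Column would get 5.
- c3: Player I compares 5, 5, 7, 4, 9 and picks E; Column would get 7.
Maximizing over 0, 5, 7, Column chooses c3. Subgame-perfect outcome: (E, c3) with payoffs (9, 7).

9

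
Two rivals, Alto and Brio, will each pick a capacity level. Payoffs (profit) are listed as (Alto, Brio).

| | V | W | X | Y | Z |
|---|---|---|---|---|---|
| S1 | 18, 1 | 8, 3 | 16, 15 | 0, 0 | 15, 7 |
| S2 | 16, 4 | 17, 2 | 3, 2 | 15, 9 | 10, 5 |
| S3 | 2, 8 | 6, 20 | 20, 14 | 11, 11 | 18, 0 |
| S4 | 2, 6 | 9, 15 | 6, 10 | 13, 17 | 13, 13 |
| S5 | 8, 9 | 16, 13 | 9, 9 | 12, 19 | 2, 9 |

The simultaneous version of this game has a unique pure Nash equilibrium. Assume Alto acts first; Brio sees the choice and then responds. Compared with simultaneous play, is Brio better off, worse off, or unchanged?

better off

Solve by backward induction (Alto leads).
- S1: BR = X, leader payoff 16.
- S2: BR = Y, leader payoff 15.
- S3: BR = W, leader payoff 6.
- S4: BR = Y, leader payoff 13.
- S5: BR = Y, leader payoff 12.
Maximizing over 16, 15, 6, 13, 12, Alto chooses S1. Subgame-perfect outcome: (S1, X) with payoffs (16, 15).
For the simultaneous game, intersect best replies.
Alto's best replies: V→S1; W→S2; X→S3; Y→S2; Z→S3.
Brio's best replies: S1→X; S2→Y; S3→W; S4→Y; S5→Y.
The unique mutual best reply is (S2, Y), giving (15, 9).
Brio earns 15 sequentially versus 9 at the Nash outcome: better off.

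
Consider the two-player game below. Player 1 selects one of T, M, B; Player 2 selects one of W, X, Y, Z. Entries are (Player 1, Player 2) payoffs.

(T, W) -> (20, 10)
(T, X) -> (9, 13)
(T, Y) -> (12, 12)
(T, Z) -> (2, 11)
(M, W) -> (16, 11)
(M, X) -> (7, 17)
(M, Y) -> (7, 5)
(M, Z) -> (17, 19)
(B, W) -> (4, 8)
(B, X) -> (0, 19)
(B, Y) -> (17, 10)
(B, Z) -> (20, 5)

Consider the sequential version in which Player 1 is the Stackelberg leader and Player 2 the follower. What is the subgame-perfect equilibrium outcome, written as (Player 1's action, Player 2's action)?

Backward induction with Player 1 moving first.
- T: BR = X, leader payoff 9.
- M: BR = Z, leader payoff 17.
- B: BR = X, leader payoff 0.
Maximizing over 9, 17, 0, Player 1 chooses M. Subgame-perfect outcome: (M, Z) with payoffs (17, 19).

(M, Z)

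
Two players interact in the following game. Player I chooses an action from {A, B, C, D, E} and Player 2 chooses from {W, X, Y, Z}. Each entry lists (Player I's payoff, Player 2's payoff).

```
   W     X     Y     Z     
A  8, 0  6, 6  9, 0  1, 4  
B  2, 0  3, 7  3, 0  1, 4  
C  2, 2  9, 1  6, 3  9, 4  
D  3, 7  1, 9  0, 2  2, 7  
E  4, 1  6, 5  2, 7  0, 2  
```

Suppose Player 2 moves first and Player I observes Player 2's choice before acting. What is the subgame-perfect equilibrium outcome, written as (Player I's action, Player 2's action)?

Player I best-responds to each possible Player 2 move:
- W: Player I compares 8, 2, 2, 3, 4 and picks A; Player 2 would get 0.
- X: Player I compares 6, 3, 9, 1, 6 and picks C; Player 2 would get 1.
- Y: Player I compares 9, 3, 6, 0, 2 and picks A; Player 2 would get 0.
- Z: Player I compares 1, 1, 9, 2, 0 and picks C; Player 2 would get 4.
Maximizing over 0, 1, 0, 4, Player 2 chooses Z. Subgame-perfect outcome: (C, Z) with payoffs (9, 4).

(C, Z)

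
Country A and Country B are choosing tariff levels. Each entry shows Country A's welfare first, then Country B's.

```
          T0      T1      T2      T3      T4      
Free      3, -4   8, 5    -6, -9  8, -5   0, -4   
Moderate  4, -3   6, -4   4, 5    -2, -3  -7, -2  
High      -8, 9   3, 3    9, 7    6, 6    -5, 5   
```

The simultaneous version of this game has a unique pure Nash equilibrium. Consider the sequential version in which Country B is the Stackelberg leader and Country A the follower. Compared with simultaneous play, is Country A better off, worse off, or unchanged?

better off

Solve by backward induction (Country B leads).
- T0: Country A compares 3, 4, -8 and picks Moderate; Country B would get -3.
- T1: Country A compares 8, 6, 3 and picks Free; Country B would get 5.
- T2: Country A compares -6, 4, 9 and picks High; Country B would get 7.
- T3: Country A compares 8, -2, 6 and picks Free; Country B would get -5.
- T4: Country A compares 0, -7, -5 and picks Free; Country B would get -4.
Country B's induced payoffs are -3, 5, 7, -5, -4, so Country B commits to T2. Subgame-perfect outcome: (High, T2) with payoffs (9, 7).
Now find the simultaneous Nash equilibrium.
Country A's best replies: T0→Moderate; T1→Free; T2→High; T3→Free; T4→Free.
Country B's best replies: Free→T1; Moderate→T2; High→T0.
Only (Free, T1) has each player best-responding; Nash payoffs (8, 5).
Country A earns 9 sequentially versus 8 at the Nash outcome: better off.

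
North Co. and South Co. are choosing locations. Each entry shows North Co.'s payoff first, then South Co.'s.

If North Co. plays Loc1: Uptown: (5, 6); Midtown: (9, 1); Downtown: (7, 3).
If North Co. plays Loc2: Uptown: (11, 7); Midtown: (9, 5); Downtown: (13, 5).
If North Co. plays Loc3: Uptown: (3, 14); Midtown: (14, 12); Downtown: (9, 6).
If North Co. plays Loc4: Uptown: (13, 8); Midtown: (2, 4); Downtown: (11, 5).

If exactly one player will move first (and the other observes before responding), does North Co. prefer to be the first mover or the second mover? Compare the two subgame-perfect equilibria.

second

If North Co. leads: South Co.'s best replies are Loc1→Uptown, Loc2→Uptown, Loc3→Uptown, Loc4→Uptown; North Co.'s induced payoffs 5, 11, 3, 13; outcome (Loc4, Uptown), payoffs (13, 8).
If South Co. leads: North Co.'s best replies are Uptown→Loc4, Midtown→Loc3, Downtown→Loc2; South Co.'s induced payoffs 8, 12, 5; outcome (Loc3, Midtown), payoffs (14, 12).
North Co. gets 13 moving first and 14 moving second, so North Co. prefers to move second.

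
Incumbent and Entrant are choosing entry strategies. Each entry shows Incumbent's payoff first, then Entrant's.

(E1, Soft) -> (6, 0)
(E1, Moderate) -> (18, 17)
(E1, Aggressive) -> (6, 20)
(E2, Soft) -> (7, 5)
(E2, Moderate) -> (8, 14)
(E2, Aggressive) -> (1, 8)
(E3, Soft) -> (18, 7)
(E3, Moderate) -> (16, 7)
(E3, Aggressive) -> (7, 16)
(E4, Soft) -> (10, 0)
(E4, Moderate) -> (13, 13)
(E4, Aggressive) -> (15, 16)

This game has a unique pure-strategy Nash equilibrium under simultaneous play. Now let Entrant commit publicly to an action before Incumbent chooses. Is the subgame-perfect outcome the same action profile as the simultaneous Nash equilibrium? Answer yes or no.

no

Solve by backward induction (Entrant leads).
- Soft: BR = E3, leader payoff 7.
- Moderate: BR = E1, leader payoff 17.
- Aggressive: BR = E4, leader payoff 16.
Entrant's induced payoffs are 7, 17, 16, so Entrant commits to Moderate. Subgame-perfect outcome: (E1, Moderate) with payoffs (18, 17).
Now find the simultaneous Nash equilibrium.
Incumbent's best replies: Soft→E3; Moderate→E1; Aggressive→E4.
Entrant's best replies: E1→Aggressive; E2→Moderate; E3→Aggressive; E4→Aggressive.
Only (E4, Aggressive) has each player best-responding; Nash payoffs (15, 16).
Sequential outcome (E1, Moderate) differs from the Nash profile (E4, Aggressive).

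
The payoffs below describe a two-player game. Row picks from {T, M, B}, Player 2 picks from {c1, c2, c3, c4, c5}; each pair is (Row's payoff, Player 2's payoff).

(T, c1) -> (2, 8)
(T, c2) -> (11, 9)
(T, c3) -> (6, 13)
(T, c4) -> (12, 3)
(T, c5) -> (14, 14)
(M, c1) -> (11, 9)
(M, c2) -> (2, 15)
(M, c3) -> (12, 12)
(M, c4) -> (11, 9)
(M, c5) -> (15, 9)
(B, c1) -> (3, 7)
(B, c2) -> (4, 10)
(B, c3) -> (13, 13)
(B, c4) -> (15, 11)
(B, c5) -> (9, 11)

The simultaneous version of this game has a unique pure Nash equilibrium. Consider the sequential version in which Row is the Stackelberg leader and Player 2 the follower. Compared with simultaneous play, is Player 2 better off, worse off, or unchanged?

Backward induction with Row moving first.
- T: BR = c5, leader payoff 14.
- M: BR = c2, leader payoff 2.
- B: BR = c3, leader payoff 13.
Maximizing over 14, 2, 13, Row chooses T. Subgame-perfect outcome: (T, c5) with payoffs (14, 14).
For the simultaneous game, intersect best replies.
Row's best replies: c1→M; c2→T; c3→B; c4→B; c5→M.
Player 2's best replies: T→c5; M→c2; B→c3.
Only (B, c3) has each player best-responding; Nash payoffs (13, 13).
Player 2 earns 14 sequentially versus 13 at the Nash outcome: better off.

better off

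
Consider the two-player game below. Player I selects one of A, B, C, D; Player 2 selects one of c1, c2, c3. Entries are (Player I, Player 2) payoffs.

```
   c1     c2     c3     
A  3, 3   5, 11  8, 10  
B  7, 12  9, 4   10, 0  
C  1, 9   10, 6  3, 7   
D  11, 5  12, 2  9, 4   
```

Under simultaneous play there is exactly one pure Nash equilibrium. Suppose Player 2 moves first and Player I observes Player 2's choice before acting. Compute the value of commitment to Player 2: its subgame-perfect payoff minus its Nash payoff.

Solve by backward induction (Player 2 leads).
- c1: Player I compares 3, 7, 1, 11 and picks D; Player 2 would get 5.
- c2: Player I compares 5, 9, 10, 12 and picks D; Player 2 would get 2.
- c3: Player I compares 8, 10, 3, 9 and picks B; Player 2 would get 0.
Player 2's induced payoffs are 5, 2, 0, so Player 2 commits to c1. Subgame-perfect outcome: (D, c1) with payoffs (11, 5).
For the simultaneous game, intersect best replies.
Player I's best replies: c1→D; c2→D; c3→B.
Player 2's best replies: A→c2; B→c1; C→c1; D→c1.
Only (D, c1) has each player best-responding; Nash payoffs (11, 5).
Player 2's commitment gain: 5 − 5 = 0.

0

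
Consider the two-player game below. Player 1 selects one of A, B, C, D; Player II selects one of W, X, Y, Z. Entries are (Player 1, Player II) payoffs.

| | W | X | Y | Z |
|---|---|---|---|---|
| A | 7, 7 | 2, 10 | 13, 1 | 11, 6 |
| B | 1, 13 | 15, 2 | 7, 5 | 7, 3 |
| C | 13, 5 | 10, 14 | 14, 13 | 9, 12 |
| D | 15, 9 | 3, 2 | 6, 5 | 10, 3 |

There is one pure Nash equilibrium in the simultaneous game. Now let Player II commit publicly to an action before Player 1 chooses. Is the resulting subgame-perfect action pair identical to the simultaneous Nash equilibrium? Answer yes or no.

Solve by backward induction (Player II leads).
- W → Player 1 plays D (best of 7, 1, 13, 15); Player II gets 9.
- X → Player 1 plays B (best of 2, 15, 10, 3); Player II gets 2.
- Y → Player 1 plays C (best of 13, 7, 14, 6); Player II gets 13.
- Z → Player 1 plays A (best of 11, 7, 9, 10); Player II gets 6.
Among 9, 2, 13, 6, the best is 13 at Y. Subgame-perfect outcome: (C, Y) with payoffs (14, 13).
Under simultaneous play:
Player 1's best replies: W→D; X→B; Y→C; Z→A.
Player II's best replies: A→X; B→W; C→X; D→W.
The unique mutual best reply is (D, W), giving (15, 9).
Sequential outcome (C, Y) differs from the Nash profile (D, W).

no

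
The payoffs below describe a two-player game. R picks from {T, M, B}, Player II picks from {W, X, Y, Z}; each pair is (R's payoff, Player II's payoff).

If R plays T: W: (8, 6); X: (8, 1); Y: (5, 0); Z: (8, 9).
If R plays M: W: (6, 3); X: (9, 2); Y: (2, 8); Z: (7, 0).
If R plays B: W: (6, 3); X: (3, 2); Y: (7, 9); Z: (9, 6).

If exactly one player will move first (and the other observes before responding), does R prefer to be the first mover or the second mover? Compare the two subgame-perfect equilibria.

If R leads: Player II's best replies are T→Z, M→Y, B→Y; R's induced payoffs 8, 2, 7; outcome (T, Z), payoffs (8, 9).
If Player II leads: R's best replies are W→T, X→M, Y→B, Z→B; Player II's induced payoffs 6, 2, 9, 6; outcome (B, Y), payoffs (7, 9).
R gets 8 moving first and 7 moving second, so R prefers to move first.

first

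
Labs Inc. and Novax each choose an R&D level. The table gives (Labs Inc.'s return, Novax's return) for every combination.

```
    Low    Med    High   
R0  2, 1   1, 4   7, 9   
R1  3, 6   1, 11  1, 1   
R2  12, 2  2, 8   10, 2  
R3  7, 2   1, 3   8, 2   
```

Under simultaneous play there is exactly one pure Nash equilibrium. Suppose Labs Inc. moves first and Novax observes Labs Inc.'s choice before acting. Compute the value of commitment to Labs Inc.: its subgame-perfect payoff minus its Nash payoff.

5

Novax best-responds to each possible Labs Inc. move:
- R0: BR = High, leader payoff 7.
- R1: BR = Med, leader payoff 1.
- R2: BR = Med, leader payoff 2.
- R3: BR = Med, leader payoff 1.
Maximizing over 7, 1, 2, 1, Labs Inc. chooses R0. Subgame-perfect outcome: (R0, High) with payoffs (7, 9).
For the simultaneous game, intersect best replies.
Labs Inc.'s best replies: Low→R2; Med→R2; High→R2.
Novax's best replies: R0→High; R1→Med; R2→Med; R3→Med.
Only (R2, Med) has each player best-responding; Nash payoffs (2, 8).
Labs Inc.'s commitment gain: 7 − 2 = 5.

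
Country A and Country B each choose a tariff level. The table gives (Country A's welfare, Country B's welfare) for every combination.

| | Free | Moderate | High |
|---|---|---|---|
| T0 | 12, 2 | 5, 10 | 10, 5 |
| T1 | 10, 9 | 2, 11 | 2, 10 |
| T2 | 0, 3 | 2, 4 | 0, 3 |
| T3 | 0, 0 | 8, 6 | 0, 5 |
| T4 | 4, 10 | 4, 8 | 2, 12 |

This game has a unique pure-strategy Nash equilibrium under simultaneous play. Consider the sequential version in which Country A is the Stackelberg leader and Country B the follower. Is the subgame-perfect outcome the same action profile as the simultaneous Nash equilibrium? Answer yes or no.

yes

Work backward from Country B's decision.
- T0: BR = Moderate, leader payoff 5.
- T1: BR = Moderate, leader payoff 2.
- T2: BR = Moderate, leader payoff 2.
- T3: BR = Moderate, leader payoff 8.
- T4: BR = High, leader payoff 2.
Country A's induced payoffs are 5, 2, 2, 8, 2, so Country A commits to T3. Subgame-perfect outcome: (T3, Moderate) with payoffs (8, 6).
Under simultaneous play:
Country A's best replies: Free→T0; Moderate→T3; High→T0.
Country B's best replies: T0→Moderate; T1→Moderate; T2→Moderate; T3→Moderate; T4→High.
The unique mutual best reply is (T3, Moderate), giving (8, 6).
Sequential outcome (T3, Moderate) coincides with the Nash profile (T3, Moderate).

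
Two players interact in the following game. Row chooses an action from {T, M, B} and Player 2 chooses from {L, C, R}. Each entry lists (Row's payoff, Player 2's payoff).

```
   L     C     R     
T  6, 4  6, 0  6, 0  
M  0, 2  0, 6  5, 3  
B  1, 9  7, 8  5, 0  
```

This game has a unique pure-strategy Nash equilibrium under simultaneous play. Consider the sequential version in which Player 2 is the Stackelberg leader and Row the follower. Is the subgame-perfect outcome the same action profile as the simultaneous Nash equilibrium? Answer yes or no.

no

Row best-responds to each possible Player 2 move:
- L: BR = T, leader payoff 4.
- C: BR = B, leader payoff 8.
- R: BR = T, leader payoff 0.
Player 2's induced payoffs are 4, 8, 0, so Player 2 commits to C. Subgame-perfect outcome: (B, C) with payoffs (7, 8).
For the simultaneous game, intersect best replies.
Row's best replies: L→T; C→B; R→T.
Player 2's best replies: T→L; M→C; B→L.
The unique mutual best reply is (T, L), giving (6, 4).
Sequential outcome (B, C) differs from the Nash profile (T, L).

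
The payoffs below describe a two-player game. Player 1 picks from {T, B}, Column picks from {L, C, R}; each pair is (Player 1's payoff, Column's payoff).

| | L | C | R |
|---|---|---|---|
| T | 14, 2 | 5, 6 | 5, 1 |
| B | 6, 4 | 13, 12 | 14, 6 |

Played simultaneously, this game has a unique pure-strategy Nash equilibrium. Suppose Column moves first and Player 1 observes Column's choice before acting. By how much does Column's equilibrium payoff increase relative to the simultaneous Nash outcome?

0

Work backward from Player 1's decision.
- L: Player 1 compares 14, 6 and picks T; Column would get 2.
- C: Player 1 compares 5, 13 and picks B; Column would get 12.
- R: Player 1 compares 5, 14 and picks B; Column would get 6.
Among 2, 12, 6, the best is 12 at C. Subgame-perfect outcome: (B, C) with payoffs (13, 12).
For the simultaneous game, intersect best replies.
Player 1's best replies: L→T; C→B; R→B.
Column's best replies: T→C; B→C.
Only (B, C) has each player best-responding; Nash payoffs (13, 12).
Column's commitment gain: 12 − 12 = 0.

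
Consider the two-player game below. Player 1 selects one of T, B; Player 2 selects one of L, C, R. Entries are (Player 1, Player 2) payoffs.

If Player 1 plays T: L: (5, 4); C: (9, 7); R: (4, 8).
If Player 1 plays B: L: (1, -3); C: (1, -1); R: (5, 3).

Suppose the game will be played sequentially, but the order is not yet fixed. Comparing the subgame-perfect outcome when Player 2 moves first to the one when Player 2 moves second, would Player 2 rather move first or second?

If Player 1 leads: Player 2's best replies are T→R, B→R; Player 1's induced payoffs 4, 5; outcome (B, R), payoffs (5, 3).
If Player 2 leads: Player 1's best replies are L→T, C→T, R→B; Player 2's induced payoffs 4, 7, 3; outcome (T, C), payoffs (9, 7).
Player 2 gets 7 moving first and 3 moving second, so Player 2 prefers to move first.

first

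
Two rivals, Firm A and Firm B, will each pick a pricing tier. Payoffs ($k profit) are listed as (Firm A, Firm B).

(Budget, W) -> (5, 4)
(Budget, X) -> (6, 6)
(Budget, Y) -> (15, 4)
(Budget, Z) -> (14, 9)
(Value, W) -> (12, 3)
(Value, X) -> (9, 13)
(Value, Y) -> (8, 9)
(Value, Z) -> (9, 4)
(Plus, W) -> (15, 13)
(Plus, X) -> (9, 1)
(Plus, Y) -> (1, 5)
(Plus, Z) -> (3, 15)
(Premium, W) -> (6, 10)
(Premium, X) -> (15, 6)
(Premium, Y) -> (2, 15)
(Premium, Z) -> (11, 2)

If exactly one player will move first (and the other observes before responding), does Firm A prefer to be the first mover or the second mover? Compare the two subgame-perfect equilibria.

second

If Firm A leads: Firm B's best replies are Budget→Z, Value→X, Plus→Z, Premium→Y; Firm A's induced payoffs 14, 9, 3, 2; outcome (Budget, Z), payoffs (14, 9).
If Firm B leads: Firm A's best replies are W→Plus, X→Premium, Y→Budget, Z→Budget; Firm B's induced payoffs 13, 6, 4, 9; outcome (Plus, W), payoffs (15, 13).
Firm A gets 14 moving first and 15 moving second, so Firm A prefers to move second.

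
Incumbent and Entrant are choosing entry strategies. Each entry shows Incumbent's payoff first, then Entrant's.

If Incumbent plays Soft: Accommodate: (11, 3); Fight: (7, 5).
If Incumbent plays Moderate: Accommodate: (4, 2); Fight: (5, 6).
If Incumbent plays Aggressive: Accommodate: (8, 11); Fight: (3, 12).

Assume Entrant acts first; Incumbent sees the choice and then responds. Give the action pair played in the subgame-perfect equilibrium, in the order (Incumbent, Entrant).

(Soft, Fight)

Solve by backward induction (Entrant leads).
- Accommodate: BR = Soft, leader payoff 3.
- Fight: BR = Soft, leader payoff 5.
Entrant's induced payoffs are 3, 5, so Entrant commits to Fight. Subgame-perfect outcome: (Soft, Fight) with payoffs (7, 5).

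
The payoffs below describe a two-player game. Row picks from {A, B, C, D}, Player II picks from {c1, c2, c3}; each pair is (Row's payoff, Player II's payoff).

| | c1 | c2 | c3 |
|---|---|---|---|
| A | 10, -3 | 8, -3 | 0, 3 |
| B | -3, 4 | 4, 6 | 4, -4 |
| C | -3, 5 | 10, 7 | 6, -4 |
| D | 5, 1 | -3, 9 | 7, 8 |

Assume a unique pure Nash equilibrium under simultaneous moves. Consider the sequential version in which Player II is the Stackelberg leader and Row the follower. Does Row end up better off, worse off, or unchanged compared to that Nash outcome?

Solve by backward induction (Player II leads).
- c1: Row compares 10, -3, -3, 5 and picks A; Player II would get -3.
- c2: Row compares 8, 4, 10, -3 and picks C; Player II would get 7.
- c3: Row compares 0, 4, 6, 7 and picks D; Player II would get 8.
Among -3, 7, 8, the best is 8 at c3. Subgame-perfect outcome: (D, c3) with payoffs (7, 8).
For the simultaneous game, intersect best replies.
Row's best replies: c1→A; c2→C; c3→D.
Player II's best replies: A→c3; B→c2; C→c2; D→c2.
Only (C, c2) has each player best-responding; Nash payoffs (10, 7).
Row earns 7 sequentially versus 10 at the Nash outcome: worse off.

worse off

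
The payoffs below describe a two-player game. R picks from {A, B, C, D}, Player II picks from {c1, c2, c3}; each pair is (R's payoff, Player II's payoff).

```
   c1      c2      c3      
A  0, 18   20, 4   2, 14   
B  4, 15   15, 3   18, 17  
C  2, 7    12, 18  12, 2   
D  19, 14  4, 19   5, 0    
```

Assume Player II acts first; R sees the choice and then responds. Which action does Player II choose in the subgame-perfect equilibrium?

c3

R best-responds to each possible Player II move:
- c1: R compares 0, 4, 2, 19 and picks D; Player II would get 14.
- c2: R compares 20, 15, 12, 4 and picks A; Player II would get 4.
- c3: R compares 2, 18, 12, 5 and picks B; Player II would get 17.
Maximizing over 14, 4, 17, Player II chooses c3. Subgame-perfect outcome: (B, c3) with payoffs (18, 17).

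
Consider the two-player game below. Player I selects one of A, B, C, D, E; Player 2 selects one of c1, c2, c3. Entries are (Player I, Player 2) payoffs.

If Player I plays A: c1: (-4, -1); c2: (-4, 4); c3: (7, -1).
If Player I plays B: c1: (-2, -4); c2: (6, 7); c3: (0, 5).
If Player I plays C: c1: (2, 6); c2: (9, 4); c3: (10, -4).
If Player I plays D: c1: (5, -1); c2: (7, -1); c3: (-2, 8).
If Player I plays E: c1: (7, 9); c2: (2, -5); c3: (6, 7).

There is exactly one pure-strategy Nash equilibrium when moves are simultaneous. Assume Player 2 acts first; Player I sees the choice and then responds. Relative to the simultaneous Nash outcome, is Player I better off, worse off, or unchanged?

Solve by backward induction (Player 2 leads).
- c1 → Player I plays E (best of -4, -2, 2, 5, 7); Player 2 gets 9.
- c2 → Player I plays C (best of -4, 6, 9, 7, 2); Player 2 gets 4.
- c3 → Player I plays C (best of 7, 0, 10, -2, 6); Player 2 gets -4.
Player 2's induced payoffs are 9, 4, -4, so Player 2 commits to c1. Subgame-perfect outcome: (E, c1) with payoffs (7, 9).
Now find the simultaneous Nash equilibrium.
Player I's best replies: c1→E; c2→C; c3→C.
Player 2's best replies: A→c2; B→c2; C→c1; D→c3; E→c1.
The unique mutual best reply is (E, c1), giving (7, 9).
Player I earns 7 sequentially versus 7 at the Nash outcome: unchanged.

unchanged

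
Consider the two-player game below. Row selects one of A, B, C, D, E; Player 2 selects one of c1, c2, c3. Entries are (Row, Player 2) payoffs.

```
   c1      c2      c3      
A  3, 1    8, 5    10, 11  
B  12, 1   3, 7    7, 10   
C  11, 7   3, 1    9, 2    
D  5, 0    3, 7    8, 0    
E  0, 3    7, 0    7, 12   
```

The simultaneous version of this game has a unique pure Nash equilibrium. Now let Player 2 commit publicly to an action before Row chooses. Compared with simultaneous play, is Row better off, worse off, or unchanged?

unchanged

Backward induction with Player 2 moving first.
- c1: BR = B, leader payoff 1.
- c2: BR = A, leader payoff 5.
- c3: BR = A, leader payoff 11.
Player 2's induced payoffs are 1, 5, 11, so Player 2 commits to c3. Subgame-perfect outcome: (A, c3) with payoffs (10, 11).
Under simultaneous play:
Row's best replies: c1→B; c2→A; c3→A.
Player 2's best replies: A→c3; B→c3; C→c1; D→c2; E→c3.
The unique mutual best reply is (A, c3), giving (10, 11).
Row earns 10 sequentially versus 10 at the Nash outcome: unchanged.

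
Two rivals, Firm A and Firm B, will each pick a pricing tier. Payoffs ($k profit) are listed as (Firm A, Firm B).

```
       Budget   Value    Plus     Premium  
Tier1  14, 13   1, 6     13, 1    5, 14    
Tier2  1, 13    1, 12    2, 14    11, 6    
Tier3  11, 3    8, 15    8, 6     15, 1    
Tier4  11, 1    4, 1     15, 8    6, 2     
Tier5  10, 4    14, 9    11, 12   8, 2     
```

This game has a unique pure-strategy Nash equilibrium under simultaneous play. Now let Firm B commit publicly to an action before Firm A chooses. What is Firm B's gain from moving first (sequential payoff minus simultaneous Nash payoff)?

5

Work backward from Firm A's decision.
- Budget → Firm A plays Tier1 (best of 14, 1, 11, 11, 10); Firm B gets 13.
- Value → Firm A plays Tier5 (best of 1, 1, 8, 4, 14); Firm B gets 9.
- Plus → Firm A plays Tier4 (best of 13, 2, 8, 15, 11); Firm B gets 8.
- Premium → Firm A plays Tier3 (best of 5, 11, 15, 6, 8); Firm B gets 1.
Firm B's induced payoffs are 13, 9, 8, 1, so Firm B commits to Budget. Subgame-perfect outcome: (Tier1, Budget) with payoffs (14, 13).
For the simultaneous game, intersect best replies.
Firm A's best replies: Budget→Tier1; Value→Tier5; Plus→Tier4; Premium→Tier3.
Firm B's best replies: Tier1→Premium; Tier2→Plus; Tier3→Value; Tier4→Plus; Tier5→Plus.
The unique mutual best reply is (Tier4, Plus), giving (15, 8).
Firm B's commitment gain: 13 − 8 = 5.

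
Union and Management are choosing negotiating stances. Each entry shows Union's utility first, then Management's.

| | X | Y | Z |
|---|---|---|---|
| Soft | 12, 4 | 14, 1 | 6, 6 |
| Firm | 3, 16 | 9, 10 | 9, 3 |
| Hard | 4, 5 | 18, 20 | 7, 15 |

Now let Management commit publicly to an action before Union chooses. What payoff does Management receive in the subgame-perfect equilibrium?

20

Backward induction with Management moving first.
- X: BR = Soft, leader payoff 4.
- Y: BR = Hard, leader payoff 20.
- Z: BR = Firm, leader payoff 3.
Management's induced payoffs are 4, 20, 3, so Management commits to Y. Subgame-perfect outcome: (Hard, Y) with payoffs (18, 20).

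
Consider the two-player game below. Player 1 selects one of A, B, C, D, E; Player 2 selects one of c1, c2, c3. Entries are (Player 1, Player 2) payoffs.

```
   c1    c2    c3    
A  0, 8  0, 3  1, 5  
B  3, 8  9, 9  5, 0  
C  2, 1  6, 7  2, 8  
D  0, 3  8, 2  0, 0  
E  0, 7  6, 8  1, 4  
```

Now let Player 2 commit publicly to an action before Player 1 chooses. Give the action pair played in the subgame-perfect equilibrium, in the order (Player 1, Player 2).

Player 1 best-responds to each possible Player 2 move:
- c1: Player 1 compares 0, 3, 2, 0, 0 and picks B; Player 2 would get 8.
- c2: Player 1 compares 0, 9, 6, 8, 6 and picks B; Player 2 would get 9.
- c3: Player 1 compares 1, 5, 2, 0, 1 and picks B; Player 2 would get 0.
Player 2's induced payoffs are 8, 9, 0, so Player 2 commits to c2. Subgame-perfect outcome: (B, c2) with payoffs (9, 9).

(B, c2)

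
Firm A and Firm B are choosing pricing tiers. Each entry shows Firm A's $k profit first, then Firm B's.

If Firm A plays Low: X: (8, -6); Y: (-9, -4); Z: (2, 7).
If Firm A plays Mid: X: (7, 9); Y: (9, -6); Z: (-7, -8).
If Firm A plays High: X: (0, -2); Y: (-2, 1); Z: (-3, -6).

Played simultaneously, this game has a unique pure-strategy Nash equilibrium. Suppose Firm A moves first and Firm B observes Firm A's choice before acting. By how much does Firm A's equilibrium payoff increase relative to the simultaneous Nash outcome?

Work backward from Firm B's decision.
- Low: Firm B compares -6, -4, 7 and picks Z; Firm A would get 2.
- Mid: Firm B compares 9, -6, -8 and picks X; Firm A would get 7.
- High: Firm B compares -2, 1, -6 and picks Y; Firm A would get -2.
Maximizing over 2, 7, -2, Firm A chooses Mid. Subgame-perfect outcome: (Mid, X) with payoffs (7, 9).
Under simultaneous play:
Firm A's best replies: X→Low; Y→Mid; Z→Low.
Firm B's best replies: Low→Z; Mid→X; High→Y.
Only (Low, Z) has each player best-responding; Nash payoffs (2, 7).
Firm A's commitment gain: 7 − 2 = 5.

5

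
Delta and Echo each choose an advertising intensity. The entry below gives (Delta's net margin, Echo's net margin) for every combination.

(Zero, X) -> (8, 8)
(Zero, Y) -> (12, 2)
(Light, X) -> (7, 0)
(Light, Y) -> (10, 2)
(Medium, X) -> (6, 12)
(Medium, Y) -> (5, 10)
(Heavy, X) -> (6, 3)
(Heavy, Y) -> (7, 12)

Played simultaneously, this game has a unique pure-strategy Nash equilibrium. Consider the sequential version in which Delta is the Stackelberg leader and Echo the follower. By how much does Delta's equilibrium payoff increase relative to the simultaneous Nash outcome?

2

Work backward from Echo's decision.
- Zero → Echo plays X (best of 8, 2); Delta gets 8.
- Light → Echo plays Y (best of 0, 2); Delta gets 10.
- Medium → Echo plays X (best of 12, 10); Delta gets 6.
- Heavy → Echo plays Y (best of 3, 12); Delta gets 7.
Maximizing over 8, 10, 6, 7, Delta chooses Light. Subgame-perfect outcome: (Light, Y) with payoffs (10, 2).
For the simultaneous game, intersect best replies.
Delta's best replies: X→Zero; Y→Zero.
Echo's best replies: Zero→X; Light→Y; Medium→X; Heavy→Y.
The unique mutual best reply is (Zero, X), giving (8, 8).
Delta's commitment gain: 10 − 8 = 2.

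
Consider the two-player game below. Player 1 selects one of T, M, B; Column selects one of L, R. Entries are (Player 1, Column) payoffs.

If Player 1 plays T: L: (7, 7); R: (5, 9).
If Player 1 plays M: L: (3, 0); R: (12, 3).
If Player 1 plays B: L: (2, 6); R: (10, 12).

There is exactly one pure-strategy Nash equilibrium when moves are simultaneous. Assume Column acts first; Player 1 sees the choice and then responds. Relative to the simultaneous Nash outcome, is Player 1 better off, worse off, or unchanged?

worse off

Backward induction with Column moving first.
- L → Player 1 plays T (best of 7, 3, 2); Column gets 7.
- R → Player 1 plays M (best of 5, 12, 10); Column gets 3.
Among 7, 3, the best is 7 at L. Subgame-perfect outcome: (T, L) with payoffs (7, 7).
Now find the simultaneous Nash equilibrium.
Player 1's best replies: L→T; R→M.
Column's best replies: T→R; M→R; B→R.
The unique mutual best reply is (M, R), giving (12, 3).
Player 1 earns 7 sequentially versus 12 at the Nash outcome: worse off.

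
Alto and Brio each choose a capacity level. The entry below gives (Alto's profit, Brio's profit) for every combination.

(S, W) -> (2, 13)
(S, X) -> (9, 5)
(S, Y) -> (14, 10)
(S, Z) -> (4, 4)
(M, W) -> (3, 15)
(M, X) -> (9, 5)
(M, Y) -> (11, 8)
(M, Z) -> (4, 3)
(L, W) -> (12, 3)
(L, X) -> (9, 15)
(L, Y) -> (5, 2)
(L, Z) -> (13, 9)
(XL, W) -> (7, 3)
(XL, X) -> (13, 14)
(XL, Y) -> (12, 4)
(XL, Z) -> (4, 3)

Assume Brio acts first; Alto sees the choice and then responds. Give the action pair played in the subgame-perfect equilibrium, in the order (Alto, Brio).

(XL, X)

Backward induction with Brio moving first.
- W: BR = L, leader payoff 3.
- X: BR = XL, leader payoff 14.
- Y: BR = S, leader payoff 10.
- Z: BR = L, leader payoff 9.
Brio's induced payoffs are 3, 14, 10, 9, so Brio commits to X. Subgame-perfect outcome: (XL, X) with payoffs (13, 14).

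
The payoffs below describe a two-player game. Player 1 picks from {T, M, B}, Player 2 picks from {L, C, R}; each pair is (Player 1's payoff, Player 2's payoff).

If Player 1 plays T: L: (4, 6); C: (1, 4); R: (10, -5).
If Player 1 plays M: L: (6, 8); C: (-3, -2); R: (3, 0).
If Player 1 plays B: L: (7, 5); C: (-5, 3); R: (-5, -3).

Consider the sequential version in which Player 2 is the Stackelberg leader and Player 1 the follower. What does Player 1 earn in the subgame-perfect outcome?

Backward induction with Player 2 moving first.
- L → Player 1 plays B (best of 4, 6, 7); Player 2 gets 5.
- C → Player 1 plays T (best of 1, -3, -5); Player 2 gets 4.
- R → Player 1 plays T (best of 10, 3, -5); Player 2 gets -5.
Player 2's induced payoffs are 5, 4, -5, so Player 2 commits to L. Subgame-perfect outcome: (B, L) with payoffs (7, 5).

7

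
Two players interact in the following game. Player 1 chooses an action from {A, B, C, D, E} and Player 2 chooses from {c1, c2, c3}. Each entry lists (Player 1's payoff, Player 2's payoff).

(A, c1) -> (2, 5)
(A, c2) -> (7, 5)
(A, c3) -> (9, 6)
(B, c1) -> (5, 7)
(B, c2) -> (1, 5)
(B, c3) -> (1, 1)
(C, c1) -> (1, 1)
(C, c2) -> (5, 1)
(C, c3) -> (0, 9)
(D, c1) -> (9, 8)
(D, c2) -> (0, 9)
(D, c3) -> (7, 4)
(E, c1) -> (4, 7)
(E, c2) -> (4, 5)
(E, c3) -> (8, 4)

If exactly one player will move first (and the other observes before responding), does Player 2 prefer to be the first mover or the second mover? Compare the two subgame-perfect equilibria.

first

If Player 1 leads: Player 2's best replies are A→c3, B→c1, C→c3, D→c2, E→c1; Player 1's induced payoffs 9, 5, 0, 0, 4; outcome (A, c3), payoffs (9, 6).
If Player 2 leads: Player 1's best replies are c1→D, c2→A, c3→A; Player 2's induced payoffs 8, 5, 6; outcome (D, c1), payoffs (9, 8).
Player 2 gets 8 moving first and 6 moving second, so Player 2 prefers to move first.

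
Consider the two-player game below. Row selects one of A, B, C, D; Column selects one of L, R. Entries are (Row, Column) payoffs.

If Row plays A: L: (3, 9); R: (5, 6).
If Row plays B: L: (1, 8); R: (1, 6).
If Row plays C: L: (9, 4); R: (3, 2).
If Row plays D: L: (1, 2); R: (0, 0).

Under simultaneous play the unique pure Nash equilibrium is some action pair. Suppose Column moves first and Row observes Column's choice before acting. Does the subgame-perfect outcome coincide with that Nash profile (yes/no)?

no

Solve by backward induction (Column leads).
- L: BR = C, leader payoff 4.
- R: BR = A, leader payoff 6.
Column's induced payoffs are 4, 6, so Column commits to R. Subgame-perfect outcome: (A, R) with payoffs (5, 6).
Now find the simultaneous Nash equilibrium.
Row's best replies: L→C; R→A.
Column's best replies: A→L; B→L; C→L; D→L.
The unique mutual best reply is (C, L), giving (9, 4).
Sequential outcome (A, R) differs from the Nash profile (C, L).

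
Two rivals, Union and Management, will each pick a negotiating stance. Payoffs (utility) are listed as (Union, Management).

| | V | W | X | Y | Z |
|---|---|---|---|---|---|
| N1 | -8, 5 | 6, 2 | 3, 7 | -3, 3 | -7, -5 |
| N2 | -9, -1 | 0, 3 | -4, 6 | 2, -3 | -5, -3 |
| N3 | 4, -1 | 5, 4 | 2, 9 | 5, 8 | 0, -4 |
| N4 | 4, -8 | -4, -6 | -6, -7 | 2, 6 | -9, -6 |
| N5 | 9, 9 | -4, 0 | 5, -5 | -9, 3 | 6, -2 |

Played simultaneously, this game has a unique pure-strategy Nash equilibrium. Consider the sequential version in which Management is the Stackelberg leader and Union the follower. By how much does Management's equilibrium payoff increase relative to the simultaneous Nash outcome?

Work backward from Union's decision.
- V → Union plays N5 (best of -8, -9, 4, 4, 9); Management gets 9.
- W → Union plays N1 (best of 6, 0, 5, -4, -4); Management gets 2.
- X → Union plays N5 (best of 3, -4, 2, -6, 5); Management gets -5.
- Y → Union plays N3 (best of -3, 2, 5, 2, -9); Management gets 8.
- Z → Union plays N5 (best of -7, -5, 0, -9, 6); Management gets -2.
Among 9, 2, -5, 8, -2, the best is 9 at V. Subgame-perfect outcome: (N5, V) with payoffs (9, 9).
For the simultaneous game, intersect best replies.
Union's best replies: V→N5; W→N1; X→N5; Y→N3; Z→N5.
Management's best replies: N1→X; N2→X; N3→X; N4→Y; N5→V.
Only (N5, V) has each player best-responding; Nash payoffs (9, 9).
Management's commitment gain: 9 − 9 = 0.

0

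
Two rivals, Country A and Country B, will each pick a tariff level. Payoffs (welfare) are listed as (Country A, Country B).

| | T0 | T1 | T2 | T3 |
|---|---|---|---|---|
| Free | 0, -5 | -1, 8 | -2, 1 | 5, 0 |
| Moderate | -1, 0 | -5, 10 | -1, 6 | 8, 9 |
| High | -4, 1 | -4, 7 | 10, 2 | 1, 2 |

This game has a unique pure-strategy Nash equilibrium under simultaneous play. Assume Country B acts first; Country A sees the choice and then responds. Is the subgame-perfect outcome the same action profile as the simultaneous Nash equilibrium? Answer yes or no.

Work backward from Country A's decision.
- T0: BR = Free, leader payoff -5.
- T1: BR = Free, leader payoff 8.
- T2: BR = High, leader payoff 2.
- T3: BR = Moderate, leader payoff 9.
Country B's induced payoffs are -5, 8, 2, 9, so Country B commits to T3. Subgame-perfect outcome: (Moderate, T3) with payoffs (8, 9).
Now find the simultaneous Nash equilibrium.
Country A's best replies: T0→Free; T1→Free; T2→High; T3→Moderate.
Country B's best replies: Free→T1; Moderate→T1; High→T1.
Only (Free, T1) has each player best-responding; Nash payoffs (-1, 8).
Sequential outcome (Moderate, T3) differs from the Nash profile (Free, T1).

no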